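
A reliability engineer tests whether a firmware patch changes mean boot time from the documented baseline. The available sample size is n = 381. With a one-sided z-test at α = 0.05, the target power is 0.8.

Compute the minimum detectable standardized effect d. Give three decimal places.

d ≈ 0.127

Need Φ(δ − 1.645) = 0.8, so δ = 1.645 + 0.842 = 2.486.
δ = d·√n ⇒ d = δ/√n = 2.486/√381 = 0.1274.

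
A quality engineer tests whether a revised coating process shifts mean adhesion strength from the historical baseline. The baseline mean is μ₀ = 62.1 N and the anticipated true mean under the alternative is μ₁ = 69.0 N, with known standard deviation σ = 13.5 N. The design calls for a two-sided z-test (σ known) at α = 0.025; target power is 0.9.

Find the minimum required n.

n = 48

Standardized effect: d = |μ₁ − μ₀| / σ = |69.0 − 62.1| / 13.5 = 0.5111
Set Φ(δ − 2.241) = 0.9; then δ − 2.241 = Φ⁻¹(0.9) = 1.282, giving δ = 3.523.
(For δ > 0 the lower-tail rejection region contributes negligibly to power, so the one-term inversion is standard.)
δ = d·√n ⇒ n = (δ/d)² = (3.523 / 0.5111)² = 47.51.
Rounding up, n = 48.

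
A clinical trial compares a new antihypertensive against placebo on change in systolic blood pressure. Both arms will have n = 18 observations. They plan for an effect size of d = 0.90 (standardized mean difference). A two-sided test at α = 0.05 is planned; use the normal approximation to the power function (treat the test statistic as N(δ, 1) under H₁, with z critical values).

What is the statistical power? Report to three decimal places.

Power ≈ 0.770

Noncentrality parameter: δ = d·√(n/2) = 0.90 × √(18/2) = 2.7000
Two-sided α = 0.05 → critical value z_{0.025} = 1.960.
Power = Φ(δ − 1.960) + Φ(−δ − 1.960) = Φ(0.740) + Φ(-4.660) = 0.7704 + 0.0000 = 0.7704.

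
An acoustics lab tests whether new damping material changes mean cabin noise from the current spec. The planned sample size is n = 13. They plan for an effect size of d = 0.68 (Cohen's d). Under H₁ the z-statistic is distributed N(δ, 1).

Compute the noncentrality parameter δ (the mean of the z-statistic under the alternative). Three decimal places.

δ ≈ 2.452

δ = d·√n = 0.68 × √13 = 2.4518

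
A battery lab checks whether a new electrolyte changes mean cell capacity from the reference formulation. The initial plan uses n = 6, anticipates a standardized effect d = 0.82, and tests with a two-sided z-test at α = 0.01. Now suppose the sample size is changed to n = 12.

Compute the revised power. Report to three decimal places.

With n = 12: δ = d·√n = 0.82 × √12 = 2.8406. Critical value z_{0.005} = 2.576.
Revised power = Φ(δ − 2.576) + Φ(−δ − 2.576) = Φ(0.265) + Φ(-5.416) = 0.6044 + 0.0000 = 0.6044.

Power ≈ 0.604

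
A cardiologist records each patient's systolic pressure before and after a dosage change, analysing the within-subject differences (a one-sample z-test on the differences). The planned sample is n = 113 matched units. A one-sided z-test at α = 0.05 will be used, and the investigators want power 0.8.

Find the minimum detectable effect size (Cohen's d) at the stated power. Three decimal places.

d ≈ 0.234

Required noncentrality: δ = z_{0.05} + z_{0.20} = 1.645 + 0.842 = 2.486.
δ = d·√n ⇒ d = δ/√n = 2.486/√113 = 0.2339.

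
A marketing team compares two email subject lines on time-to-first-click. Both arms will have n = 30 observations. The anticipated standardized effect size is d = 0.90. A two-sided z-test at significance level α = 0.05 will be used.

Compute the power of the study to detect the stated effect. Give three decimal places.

Power ≈ 0.936

Noncentrality parameter: δ = d·√(n/2) = 0.90 × √(30/2) = 3.4857
Critical value for a two-sided test at α = 0.05: z_{α/2} = 1.960.
Power = Φ(δ − 1.960) + Φ(−δ − 1.960) = Φ(1.526) + Φ(-5.446) = 0.9365 + 0.0000 = 0.9365.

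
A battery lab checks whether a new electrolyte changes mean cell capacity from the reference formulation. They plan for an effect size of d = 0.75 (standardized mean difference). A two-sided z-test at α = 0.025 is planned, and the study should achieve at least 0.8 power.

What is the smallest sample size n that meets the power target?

Set Φ(δ − 2.241) = 0.8; then δ − 2.241 = Φ⁻¹(0.8) = 0.842, giving δ = 3.083.
(For δ > 0 the lower-tail rejection region contributes negligibly to power, so the one-term inversion is standard.)
δ = d·√n ⇒ n = (δ/d)² = (3.083 / 0.75)² = 16.90.
Round up to the next whole unit.

n = 17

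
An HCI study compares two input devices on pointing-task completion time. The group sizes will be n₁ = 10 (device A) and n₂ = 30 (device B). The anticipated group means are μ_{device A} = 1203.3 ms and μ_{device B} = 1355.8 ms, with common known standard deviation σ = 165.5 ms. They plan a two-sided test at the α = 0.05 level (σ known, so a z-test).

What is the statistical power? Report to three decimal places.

Power ≈ 0.713

Standardized effect: d = |μ_{device A} − μ_{device B}| / σ = |1203.3 − 1355.8| / 165.5 = 0.9215
Noncentrality parameter: δ = d / √(1/n₁ + 1/n₂) = 0.9215 / √(1/10 + 1/30) = 2.5235
Critical value for a two-sided test at α = 0.05: z_{α/2} = 1.960.
Power = Φ(δ − 1.960) + Φ(−δ − 1.960) = Φ(0.564) + Φ(-4.483) = 0.7135 + 0.0000 = 0.7135.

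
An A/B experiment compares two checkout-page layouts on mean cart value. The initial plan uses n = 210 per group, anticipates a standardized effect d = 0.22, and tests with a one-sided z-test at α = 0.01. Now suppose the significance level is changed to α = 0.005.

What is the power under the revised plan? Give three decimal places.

δ = d·√(n/2) = 0.22 × √(210/2) = 2.2543 (unchanged). New critical value: z_{0.005} = 2.576.
Revised power = P(Z > 2.576 − δ) = Φ(-0.322) = 0.3739.

Power ≈ 0.374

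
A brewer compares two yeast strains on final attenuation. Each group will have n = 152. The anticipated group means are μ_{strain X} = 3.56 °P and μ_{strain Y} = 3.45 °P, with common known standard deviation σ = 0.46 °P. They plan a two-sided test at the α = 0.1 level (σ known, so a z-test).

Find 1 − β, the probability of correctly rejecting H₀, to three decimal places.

Power ≈ 0.670

Standardized effect: d = |μ_{strain X} − μ_{strain Y}| / σ = |3.56 − 3.45| / 0.46 = 0.2391
Noncentrality parameter: δ = d·√(n/2) = 0.2391 × √(152/2) = 2.0847
Critical value for a two-sided test at α = 0.1: z_{α/2} = 1.645.
Power = Φ(δ − 1.645) + Φ(−δ − 1.645) = Φ(0.440) + Φ(-3.730) = 0.6700 + 0.0001 = 0.6701.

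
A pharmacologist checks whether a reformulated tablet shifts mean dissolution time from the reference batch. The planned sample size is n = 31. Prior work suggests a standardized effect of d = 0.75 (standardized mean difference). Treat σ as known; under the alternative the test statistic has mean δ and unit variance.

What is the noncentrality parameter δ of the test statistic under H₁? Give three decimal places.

δ ≈ 4.176

δ = d·√n = 0.75 × √31 = 4.1758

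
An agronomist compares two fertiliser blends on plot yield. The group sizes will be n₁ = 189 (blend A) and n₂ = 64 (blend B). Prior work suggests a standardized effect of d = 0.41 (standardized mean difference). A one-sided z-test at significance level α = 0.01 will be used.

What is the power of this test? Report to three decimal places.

Power ≈ 0.694

Noncentrality parameter: δ = d / √(1/n₁ + 1/n₂) = 0.41 / √(1/189 + 1/64) = 2.8349
Critical value for a one-sided test at α = 0.01: z_α = 2.326.
Power = P(Z > 2.326 − δ) = Φ(0.509) = 0.6945.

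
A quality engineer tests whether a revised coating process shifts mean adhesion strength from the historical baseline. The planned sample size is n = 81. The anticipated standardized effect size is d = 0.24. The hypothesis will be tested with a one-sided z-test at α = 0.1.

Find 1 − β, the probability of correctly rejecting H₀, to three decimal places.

Noncentrality parameter: δ = d·√n = 0.24 × √81 = 2.1600
Critical value for a one-sided test at α = 0.1: z_α = 1.282.
Power = P(Z > 1.282 − δ) = Φ(0.878) = 0.8101.

Power ≈ 0.810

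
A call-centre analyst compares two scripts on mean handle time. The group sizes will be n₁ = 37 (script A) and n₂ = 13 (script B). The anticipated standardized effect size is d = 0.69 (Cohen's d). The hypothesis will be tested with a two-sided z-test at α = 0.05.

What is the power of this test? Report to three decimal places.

Power ≈ 0.572

Noncentrality parameter: δ = d / √(1/n₁ + 1/n₂) = 0.69 / √(1/37 + 1/13) = 2.1401
Critical value for a two-sided test at α = 0.05: z_{α/2} = 1.960.
Power = Φ(δ − 1.960) + Φ(−δ − 1.960) = Φ(0.180) + Φ(-4.100) = 0.5715 + 0.0000 = 0.5715.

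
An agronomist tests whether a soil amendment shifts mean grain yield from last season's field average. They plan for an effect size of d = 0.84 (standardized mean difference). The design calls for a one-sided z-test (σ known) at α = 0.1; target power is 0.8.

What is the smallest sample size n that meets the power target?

n = 7

For power 0.8 need Φ(δ − z_{0.1}) = 0.8, so δ = z_{0.1} + z_{0.20} = 1.282 + 0.842 = 2.123.
δ = d·√n ⇒ n = (δ/d)² = (2.123 / 0.84)² = 6.39.
Round up to the next whole unit.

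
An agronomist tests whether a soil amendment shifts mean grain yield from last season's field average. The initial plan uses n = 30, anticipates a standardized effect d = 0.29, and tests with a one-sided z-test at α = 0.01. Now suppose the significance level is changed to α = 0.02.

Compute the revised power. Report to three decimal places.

δ = d·√n = 0.29 × √30 = 1.5884 (unchanged). New critical value: z_{0.02} = 2.054.
Revised power = Φ(δ − 2.054) = Φ(-0.465) = 0.3208.

Power ≈ 0.321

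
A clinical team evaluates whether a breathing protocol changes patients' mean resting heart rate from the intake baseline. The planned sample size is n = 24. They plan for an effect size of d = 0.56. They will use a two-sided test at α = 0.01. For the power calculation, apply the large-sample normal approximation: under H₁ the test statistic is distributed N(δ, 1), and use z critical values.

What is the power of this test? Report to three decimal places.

Noncentrality parameter: δ = d·√n = 0.56 × √24 = 2.7434
Critical value for a two-sided test at α = 0.01: z_{α/2} = 2.576.
Power = Φ(δ − 2.576) + Φ(−δ − 2.576) = Φ(0.168) + Φ(-5.319) = 0.5666 + 0.0000 = 0.5666.

Power ≈ 0.567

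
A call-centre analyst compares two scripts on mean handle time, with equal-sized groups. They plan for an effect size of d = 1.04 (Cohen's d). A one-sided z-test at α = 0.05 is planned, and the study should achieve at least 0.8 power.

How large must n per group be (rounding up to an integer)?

For power 0.8 need Φ(δ − z_{0.05}) = 0.8, so δ = z_{0.05} + z_{0.20} = 1.645 + 0.842 = 2.486.
δ = d·√(n/2) ⇒ n = 2(δ/d)² = 2 × (2.486 / 1.04)² = 11.43.
Rounding up, n = 12 per group.

n = 12 per group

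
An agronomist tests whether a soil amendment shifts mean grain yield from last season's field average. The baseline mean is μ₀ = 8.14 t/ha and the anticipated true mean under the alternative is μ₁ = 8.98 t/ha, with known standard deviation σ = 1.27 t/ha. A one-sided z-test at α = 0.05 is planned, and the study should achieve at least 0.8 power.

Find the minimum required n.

n = 15

Standardized effect: d = |μ₁ − μ₀| / σ = |8.98 − 8.14| / 1.27 = 0.6614
For power 0.8 need Φ(δ − z_{0.05}) = 0.8, so δ = z_{0.05} + z_{0.20} = 1.645 + 0.842 = 2.486.
δ = d·√n ⇒ n = (δ/d)² = (2.486 / 0.6614)² = 14.13.
Round up to the next whole unit.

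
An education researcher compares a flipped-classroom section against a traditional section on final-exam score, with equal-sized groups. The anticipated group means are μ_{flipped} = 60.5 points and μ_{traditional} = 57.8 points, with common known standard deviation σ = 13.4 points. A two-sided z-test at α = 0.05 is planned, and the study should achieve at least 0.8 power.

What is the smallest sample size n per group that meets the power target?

Standardized effect: d = |μ_{flipped} − μ_{traditional}| / σ = |60.5 − 57.8| / 13.4 = 0.2015
Set Φ(δ − 1.960) = 0.8; then δ − 1.960 = Φ⁻¹(0.8) = 0.842, giving δ = 2.802.
(The Φ(−δ − z_{α/2}) term is vanishingly small for δ > 0 and is dropped in the standard sample-size formula.)
δ = d·√(n/2) ⇒ n = 2(δ/d)² = 2 × (2.802 / 0.2015)² = 386.65.
Round up to the next whole unit.

n = 387 per group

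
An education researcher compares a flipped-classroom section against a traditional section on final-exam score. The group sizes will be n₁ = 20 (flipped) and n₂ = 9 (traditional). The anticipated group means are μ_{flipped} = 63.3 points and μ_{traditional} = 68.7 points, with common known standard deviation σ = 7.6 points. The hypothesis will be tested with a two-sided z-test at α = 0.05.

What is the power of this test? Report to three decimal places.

Standardized effect: d = |μ_{flipped} − μ_{traditional}| / σ = |63.3 − 68.7| / 7.6 = 0.7105
Noncentrality parameter: δ = d / √(1/n₁ + 1/n₂) = 0.7105 / √(1/20 + 1/9) = 1.7702
Two-sided α = 0.05 → critical value z_{0.025} = 1.960.
Power = Φ(δ − 1.960) + Φ(−δ − 1.960) = Φ(-0.190) + Φ(-3.730) = 0.4247 + 0.0001 = 0.4248.

Power ≈ 0.425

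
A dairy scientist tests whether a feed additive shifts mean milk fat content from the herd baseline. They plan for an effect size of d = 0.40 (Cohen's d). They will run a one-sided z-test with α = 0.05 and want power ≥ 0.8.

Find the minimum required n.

n = 39

For power 0.8 need Φ(δ − z_{0.05}) = 0.8, so δ = z_{0.05} + z_{0.20} = 1.645 + 0.842 = 2.486.
δ = d·√n ⇒ n = (δ/d)² = (2.486 / 0.40)² = 38.64.
Rounding up, n = 39.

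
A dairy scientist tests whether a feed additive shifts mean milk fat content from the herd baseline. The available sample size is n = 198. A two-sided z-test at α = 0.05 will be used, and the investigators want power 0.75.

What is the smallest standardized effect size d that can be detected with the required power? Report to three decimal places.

Need Φ(δ − 1.960) = 0.75, so δ = 1.960 + 0.674 = 2.634.
(Lower-tail contribution to power is negligible for δ > 0.)
δ = d·√n ⇒ d = δ/√n = 2.634/√198 = 0.1872.

d ≈ 0.187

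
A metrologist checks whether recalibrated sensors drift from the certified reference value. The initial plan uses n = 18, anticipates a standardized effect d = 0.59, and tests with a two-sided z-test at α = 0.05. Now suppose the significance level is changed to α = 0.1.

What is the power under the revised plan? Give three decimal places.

δ = d·√n = 0.59 × √18 = 2.5032 (unchanged). New critical value: z_{0.05} = 1.645.
Revised power = Φ(δ − 1.645) + Φ(−δ − 1.645) = Φ(0.858) + Φ(-4.148) = 0.8046 + 0.0000 = 0.8047.

Power ≈ 0.805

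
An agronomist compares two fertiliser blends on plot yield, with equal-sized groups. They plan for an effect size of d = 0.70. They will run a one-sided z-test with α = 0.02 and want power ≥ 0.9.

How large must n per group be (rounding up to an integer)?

Set Φ(δ − 2.054) = 0.9; then δ − 2.054 = Φ⁻¹(0.9) = 1.282, giving δ = 3.335.
δ = d·√(n/2) ⇒ n = 2(δ/d)² = 2 × (3.335 / 0.70)² = 45.41.
Round up to the next whole unit.

n = 46 per group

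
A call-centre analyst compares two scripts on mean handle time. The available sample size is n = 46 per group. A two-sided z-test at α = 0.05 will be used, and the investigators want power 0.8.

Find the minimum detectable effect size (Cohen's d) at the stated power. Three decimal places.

d ≈ 0.584

Need Φ(δ − 1.960) = 0.8, so δ = 1.960 + 0.842 = 2.802.
(The second rejection-region term Φ(−δ − z_{α/2}) is negligible and dropped.)
δ = d·√(n/2) ⇒ d = δ/√(n/2) = 2.802/√(46/2) = 0.5842.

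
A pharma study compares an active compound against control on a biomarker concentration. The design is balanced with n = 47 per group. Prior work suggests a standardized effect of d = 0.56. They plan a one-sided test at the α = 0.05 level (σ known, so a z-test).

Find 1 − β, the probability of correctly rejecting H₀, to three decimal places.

Power ≈ 0.858

Noncentrality parameter: δ = d·√(n/2) = 0.56 × √(47/2) = 2.7147
Critical value for a one-sided test at α = 0.05: z_α = 1.645.
Power = P(Z > 1.645 − δ) = Φ(1.070) = 0.8577.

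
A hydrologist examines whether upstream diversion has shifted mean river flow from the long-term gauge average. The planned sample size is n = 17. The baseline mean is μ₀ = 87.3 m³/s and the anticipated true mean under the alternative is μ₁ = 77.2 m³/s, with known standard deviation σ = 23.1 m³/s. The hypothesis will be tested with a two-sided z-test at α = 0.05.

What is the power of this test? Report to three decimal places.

Power ≈ 0.438

Standardized effect: d = |μ₁ − μ₀| / σ = |77.2 − 87.3| / 23.1 = 0.4372
Noncentrality parameter: δ = d·√n = 0.4372 × √17 = 1.8027
Critical value for a two-sided test at α = 0.05: z_{α/2} = 1.960.
Power = Φ(δ − 1.960) + Φ(−δ − 1.960) = Φ(-0.157) + Φ(-3.763) = 0.4375 + 0.0001 = 0.4376.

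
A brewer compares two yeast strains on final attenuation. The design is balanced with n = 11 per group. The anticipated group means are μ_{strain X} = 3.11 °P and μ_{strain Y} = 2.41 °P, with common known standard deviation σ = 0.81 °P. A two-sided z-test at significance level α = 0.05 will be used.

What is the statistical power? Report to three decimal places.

Standardized effect: d = |μ_{strain X} − μ_{strain Y}| / σ = |3.11 − 2.41| / 0.81 = 0.8642
Noncentrality parameter: δ = d·√(n/2) = 0.8642 × √(11/2) = 2.0267
Two-sided α = 0.05 → critical value z_{0.025} = 1.960.
Power = Φ(δ − 1.960) + Φ(−δ − 1.960) = Φ(0.067) + Φ(-3.987) = 0.5266 + 0.0000 = 0.5266.

Power ≈ 0.527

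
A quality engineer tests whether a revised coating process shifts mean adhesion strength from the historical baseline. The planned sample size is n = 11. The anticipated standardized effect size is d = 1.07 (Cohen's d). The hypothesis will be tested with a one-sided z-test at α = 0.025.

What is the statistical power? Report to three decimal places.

Noncentrality parameter: δ = d·√n = 1.07 × √11 = 3.5488
One-sided α = 0.025 → critical value z_{0.025} = 1.960.
Power = Φ(δ − 1.960) = Φ(1.589) = 0.9439.

Power ≈ 0.944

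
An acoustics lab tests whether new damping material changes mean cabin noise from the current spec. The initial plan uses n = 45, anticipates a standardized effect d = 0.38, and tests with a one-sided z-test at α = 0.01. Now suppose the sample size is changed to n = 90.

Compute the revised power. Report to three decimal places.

With n = 90: δ = d·√n = 0.38 × √90 = 3.6050. Critical value z_{0.01} = 2.326.
Revised power = P(Z > 2.326 − δ) = Φ(1.279) = 0.8995.

Power ≈ 0.899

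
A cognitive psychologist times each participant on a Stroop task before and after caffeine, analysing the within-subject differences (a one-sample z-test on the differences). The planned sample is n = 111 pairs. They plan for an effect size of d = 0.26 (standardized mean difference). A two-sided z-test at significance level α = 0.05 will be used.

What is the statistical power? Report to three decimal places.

Power ≈ 0.782

Noncentrality parameter: δ = d·√n = 0.26 × √111 = 2.7393
Two-sided α = 0.05 → critical value z_{0.025} = 1.960.
Power = Φ(δ − 1.960) + Φ(−δ − 1.960) = Φ(0.779) + Φ(-4.699) = 0.7821 + 0.0000 = 0.7821.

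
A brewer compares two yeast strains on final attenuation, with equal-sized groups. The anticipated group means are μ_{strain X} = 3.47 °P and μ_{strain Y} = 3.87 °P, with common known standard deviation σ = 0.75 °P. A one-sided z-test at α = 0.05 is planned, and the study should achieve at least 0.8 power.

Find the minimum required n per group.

n = 44 per group

Standardized effect: d = |μ_{strain X} − μ_{strain Y}| / σ = |3.47 − 3.87| / 0.75 = 0.5333
For power 0.8 need Φ(δ − z_{0.05}) = 0.8, so δ = z_{0.05} + z_{0.20} = 1.645 + 0.842 = 2.486.
δ = d·√(n/2) ⇒ n = 2(δ/d)² = 2 × (2.486 / 0.5333)² = 43.47.
Rounding up, n = 44 per group.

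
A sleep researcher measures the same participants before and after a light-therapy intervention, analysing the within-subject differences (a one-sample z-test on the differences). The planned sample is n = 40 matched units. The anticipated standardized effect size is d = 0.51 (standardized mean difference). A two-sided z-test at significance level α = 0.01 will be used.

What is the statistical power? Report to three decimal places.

Power ≈ 0.742

Noncentrality parameter: δ = d·√n = 0.51 × √40 = 3.2255
Critical value for a two-sided test at α = 0.01: z_{α/2} = 2.576.
Power = Φ(δ − 2.576) + Φ(−δ − 2.576) = Φ(0.650) + Φ(-5.801) = 0.7421 + 0.0000 = 0.7421.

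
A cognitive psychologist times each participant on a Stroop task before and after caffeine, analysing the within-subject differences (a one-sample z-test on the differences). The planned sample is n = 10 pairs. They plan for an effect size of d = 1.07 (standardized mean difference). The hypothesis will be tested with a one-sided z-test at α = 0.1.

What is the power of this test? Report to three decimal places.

Noncentrality parameter: δ = d·√n = 1.07 × √10 = 3.3836
One-sided α = 0.1 → critical value z_{0.1} = 1.282.
Power = Φ(δ − 1.282) = Φ(2.102) = 0.9822.

Power ≈ 0.982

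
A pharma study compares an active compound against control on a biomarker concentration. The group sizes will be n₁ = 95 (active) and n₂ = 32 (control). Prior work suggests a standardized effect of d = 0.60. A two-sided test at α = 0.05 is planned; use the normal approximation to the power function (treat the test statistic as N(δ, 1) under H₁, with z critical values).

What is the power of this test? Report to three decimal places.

Noncentrality parameter: δ = d / √(1/n₁ + 1/n₂) = 0.60 / √(1/95 + 1/32) = 2.9355
Critical value for a two-sided test at α = 0.05: z_{α/2} = 1.960.
Power = Φ(δ − 1.960) + Φ(−δ − 1.960) = Φ(0.976) + Φ(-4.895) = 0.8354 + 0.0000 = 0.8354.

Power ≈ 0.835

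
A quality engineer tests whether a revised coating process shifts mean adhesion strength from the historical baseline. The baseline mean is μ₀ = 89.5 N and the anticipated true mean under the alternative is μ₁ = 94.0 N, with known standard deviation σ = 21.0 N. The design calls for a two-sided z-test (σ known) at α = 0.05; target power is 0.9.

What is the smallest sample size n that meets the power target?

Standardized effect: d = |μ₁ − μ₀| / σ = |94.0 − 89.5| / 21.0 = 0.2143
For power 0.9 need Φ(δ − z_{0.025}) = 0.9, so δ = z_{0.025} + z_{0.10} = 1.960 + 1.282 = 3.242.
(Ignoring the negligible lower-tail rejection probability gives the usual closed-form inversion.)
δ = d·√n ⇒ n = (δ/d)² = (3.242 / 0.2143)² = 228.83.
Rounding up, n = 229.

n = 229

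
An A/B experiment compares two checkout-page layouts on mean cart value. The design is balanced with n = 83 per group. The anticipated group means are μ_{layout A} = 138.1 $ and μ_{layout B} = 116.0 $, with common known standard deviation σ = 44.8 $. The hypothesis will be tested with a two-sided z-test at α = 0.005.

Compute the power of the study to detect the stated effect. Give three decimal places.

Power ≈ 0.645

Standardized effect: d = |μ_{layout A} − μ_{layout B}| / σ = |138.1 − 116.0| / 44.8 = 0.4933
Noncentrality parameter: δ = d·√(n/2) = 0.4933 × √(83/2) = 3.1779
Critical value for a two-sided test at α = 0.005: z_{α/2} = 2.807.
Power = Φ(δ − 2.807) + Φ(−δ − 2.807) = Φ(0.371) + Φ(-5.985) = 0.6446 + 0.0000 = 0.6446.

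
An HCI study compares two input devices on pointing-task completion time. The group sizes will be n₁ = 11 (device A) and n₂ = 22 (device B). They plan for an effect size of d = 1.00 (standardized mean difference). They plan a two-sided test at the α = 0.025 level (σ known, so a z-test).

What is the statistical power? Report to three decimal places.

Power ≈ 0.680

Noncentrality parameter: δ = d / √(1/n₁ + 1/n₂) = 1.00 / √(1/11 + 1/22) = 2.7080
Critical value for a two-sided test at α = 0.025: z_{α/2} = 2.241.
Power = Φ(δ − 2.241) + Φ(−δ − 2.241) = Φ(0.467) + Φ(-4.949) = 0.6796 + 0.0000 = 0.6796.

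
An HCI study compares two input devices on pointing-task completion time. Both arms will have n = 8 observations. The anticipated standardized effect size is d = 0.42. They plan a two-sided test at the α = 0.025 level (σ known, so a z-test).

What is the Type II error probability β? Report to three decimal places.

β ≈ 0.918

Noncentrality parameter: δ = d·√(n/2) = 0.42 × √(8/2) = 0.8400
Critical value for a two-sided test at α = 0.025: z_{α/2} = 2.241.
Power = Φ(δ − 2.241) + Φ(−δ − 2.241) = Φ(-1.401) + Φ(-3.081) = 0.0805 + 0.0010 = 0.0816.
Type II error: β = 1 − power = 1 − 0.0816 = 0.9184.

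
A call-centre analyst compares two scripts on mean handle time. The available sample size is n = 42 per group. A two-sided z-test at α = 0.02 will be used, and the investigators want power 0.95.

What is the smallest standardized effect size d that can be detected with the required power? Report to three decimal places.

d ≈ 0.867

Need Φ(δ − 2.326) = 0.95, so δ = 2.326 + 1.645 = 3.971.
(Lower-tail contribution to power is negligible for δ > 0.)
δ = d·√(n/2) ⇒ d = δ/√(n/2) = 3.971/√(42/2) = 0.8666.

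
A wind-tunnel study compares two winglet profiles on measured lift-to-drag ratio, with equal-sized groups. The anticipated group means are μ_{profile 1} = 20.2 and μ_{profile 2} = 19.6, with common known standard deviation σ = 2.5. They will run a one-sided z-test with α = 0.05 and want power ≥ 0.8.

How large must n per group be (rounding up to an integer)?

Standardized effect: d = |μ_{profile 1} − μ_{profile 2}| / σ = |20.2 − 19.6| / 2.5 = 0.2400
Set Φ(δ − 1.645) = 0.8; then δ − 1.645 = Φ⁻¹(0.8) = 0.842, giving δ = 2.486.
δ = d·√(n/2) ⇒ n = 2(δ/d)² = 2 × (2.486 / 0.2400)² = 214.67.
Round up to the next whole unit.

n = 215 per group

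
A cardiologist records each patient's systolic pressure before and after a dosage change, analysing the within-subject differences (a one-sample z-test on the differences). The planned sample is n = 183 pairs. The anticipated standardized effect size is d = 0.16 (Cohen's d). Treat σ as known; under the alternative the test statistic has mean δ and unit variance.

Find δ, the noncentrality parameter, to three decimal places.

δ ≈ 2.164

The noncentrality parameter scales effect size by the design's sample-size factor: δ = d·√n = 0.16 × √183 = 2.1644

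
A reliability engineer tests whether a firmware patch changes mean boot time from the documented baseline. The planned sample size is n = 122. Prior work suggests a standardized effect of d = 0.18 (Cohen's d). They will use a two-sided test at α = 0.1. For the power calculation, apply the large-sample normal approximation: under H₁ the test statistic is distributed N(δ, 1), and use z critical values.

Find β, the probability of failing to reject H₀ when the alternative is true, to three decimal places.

β ≈ 0.366

Noncentrality parameter: δ = d·√n = 0.18 × √122 = 1.9882
Critical value for a two-sided test at α = 0.1: z_{α/2} = 1.645.
Power = Φ(δ − 1.645) + Φ(−δ − 1.645) = Φ(0.343) + Φ(-3.633) = 0.6343 + 0.0001 = 0.6345.
Type II error: β = 1 − power = 1 − 0.6345 = 0.3655.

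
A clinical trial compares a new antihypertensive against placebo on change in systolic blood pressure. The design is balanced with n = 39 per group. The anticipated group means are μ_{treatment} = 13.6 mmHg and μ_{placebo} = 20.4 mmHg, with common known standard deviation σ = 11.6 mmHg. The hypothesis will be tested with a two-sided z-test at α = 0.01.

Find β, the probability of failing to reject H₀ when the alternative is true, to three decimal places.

Standardized effect: d = |μ_{treatment} − μ_{placebo}| / σ = |13.6 − 20.4| / 11.6 = 0.5862
Noncentrality parameter: δ = d·√(n/2) = 0.5862 × √(39/2) = 2.5886
Critical value for a two-sided test at α = 0.01: z_{α/2} = 2.576.
Power = Φ(δ − 2.576) + Φ(−δ − 2.576) = Φ(0.013) + Φ(-5.164) = 0.5051 + 0.0000 = 0.5051.
Type II error: β = 1 − power = 1 − 0.5051 = 0.4949.

β ≈ 0.495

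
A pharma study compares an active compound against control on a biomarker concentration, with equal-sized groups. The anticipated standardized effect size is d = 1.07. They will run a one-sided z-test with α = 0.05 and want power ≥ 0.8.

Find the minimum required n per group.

For power 0.8 need Φ(δ − z_{0.05}) = 0.8, so δ = z_{0.05} + z_{0.20} = 1.645 + 0.842 = 2.486.
δ = d·√(n/2) ⇒ n = 2(δ/d)² = 2 × (2.486 / 1.07)² = 10.80.
Round up to the next whole unit.

n = 11 per group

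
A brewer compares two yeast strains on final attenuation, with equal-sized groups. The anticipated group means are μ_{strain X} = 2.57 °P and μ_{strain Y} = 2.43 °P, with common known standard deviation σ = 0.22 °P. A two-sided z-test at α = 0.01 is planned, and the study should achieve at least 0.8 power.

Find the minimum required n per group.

Standardized effect: d = |μ_{strain X} − μ_{strain Y}| / σ = |2.57 − 2.43| / 0.22 = 0.6364
For power 0.8 need Φ(δ − z_{0.005}) = 0.8, so δ = z_{0.005} + z_{0.20} = 2.576 + 0.842 = 3.417.
(For δ > 0 the lower-tail rejection region contributes negligibly to power, so the one-term inversion is standard.)
δ = d·√(n/2) ⇒ n = 2(δ/d)² = 2 × (3.417 / 0.6364)² = 57.68.
Round up to the next whole unit.

n = 58 per group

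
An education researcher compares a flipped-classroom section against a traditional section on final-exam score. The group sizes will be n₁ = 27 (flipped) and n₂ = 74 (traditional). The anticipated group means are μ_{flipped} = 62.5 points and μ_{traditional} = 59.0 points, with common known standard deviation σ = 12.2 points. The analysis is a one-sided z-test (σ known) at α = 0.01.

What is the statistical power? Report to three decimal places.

Power ≈ 0.147

Standardized effect: d = |μ_{flipped} − μ_{traditional}| / σ = |62.5 − 59.0| / 12.2 = 0.2869
Noncentrality parameter: δ = d / √(1/n₁ + 1/n₂) = 0.2869 / √(1/27 + 1/74) = 1.2760
One-sided α = 0.01 → critical value z_{0.01} = 2.326.
Power = Φ(δ − 2.326) = Φ(-1.050) = 0.1468.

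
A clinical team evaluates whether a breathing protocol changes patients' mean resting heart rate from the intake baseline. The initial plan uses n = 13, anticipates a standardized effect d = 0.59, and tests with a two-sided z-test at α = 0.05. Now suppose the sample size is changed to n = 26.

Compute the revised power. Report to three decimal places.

Power ≈ 0.853

With n = 26: δ = d·√n = 0.59 × √26 = 3.0084. Critical value z_{0.025} = 1.960.
Revised power = Φ(δ − 1.960) + Φ(−δ − 1.960) = Φ(1.048) + Φ(-4.968) = 0.8528 + 0.0000 = 0.8528.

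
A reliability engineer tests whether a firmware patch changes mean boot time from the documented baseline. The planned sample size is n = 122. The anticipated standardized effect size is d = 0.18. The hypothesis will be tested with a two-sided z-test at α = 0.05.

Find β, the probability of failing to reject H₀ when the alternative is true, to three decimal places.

β ≈ 0.489

Noncentrality parameter: δ = d·√n = 0.18 × √122 = 1.9882
Two-sided α = 0.05 → critical value z_{0.025} = 1.960.
Power = Φ(δ − 1.960) + Φ(−δ − 1.960) = Φ(0.028) + Φ(-3.948) = 0.5112 + 0.0000 = 0.5113.
Type II error: β = 1 − power = 1 − 0.5113 = 0.4887.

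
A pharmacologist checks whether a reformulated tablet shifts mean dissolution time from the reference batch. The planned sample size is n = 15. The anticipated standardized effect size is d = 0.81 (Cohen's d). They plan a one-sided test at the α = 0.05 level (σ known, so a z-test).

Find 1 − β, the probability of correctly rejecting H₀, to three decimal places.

Noncentrality parameter: δ = d·√n = 0.81 × √15 = 3.1371
One-sided α = 0.05 → critical value z_{0.05} = 1.645.
Power = P(Z > 1.645 − δ) = Φ(1.492) = 0.9322.

Power ≈ 0.932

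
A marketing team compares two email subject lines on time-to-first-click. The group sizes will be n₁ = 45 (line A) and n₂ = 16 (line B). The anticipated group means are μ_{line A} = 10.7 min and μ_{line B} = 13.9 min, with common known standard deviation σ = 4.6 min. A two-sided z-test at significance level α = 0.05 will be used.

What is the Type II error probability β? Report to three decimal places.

Standardized effect: d = |μ_{line A} − μ_{line B}| / σ = |10.7 − 13.9| / 4.6 = 0.6957
Noncentrality parameter: δ = d / √(1/n₁ + 1/n₂) = 0.6957 / √(1/45 + 1/16) = 2.3900
Two-sided α = 0.05 → critical value z_{0.025} = 1.960.
Power = Φ(δ − 1.960) + Φ(−δ − 1.960) = Φ(0.430) + Φ(-4.350) = 0.6664 + 0.0000 = 0.6664.
Type II error: β = 1 − power = 1 − 0.6664 = 0.3336.

β ≈ 0.334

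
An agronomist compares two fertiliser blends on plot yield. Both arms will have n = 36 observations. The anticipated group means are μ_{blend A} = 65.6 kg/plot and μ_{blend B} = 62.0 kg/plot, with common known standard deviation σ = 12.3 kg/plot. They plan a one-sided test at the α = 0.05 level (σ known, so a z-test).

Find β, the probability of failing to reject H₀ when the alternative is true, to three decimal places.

Standardized effect: d = |μ_{blend A} − μ_{blend B}| / σ = |65.6 − 62.0| / 12.3 = 0.2927
Noncentrality parameter: δ = d·√(n/2) = 0.2927 × √(36/2) = 1.2417
One-sided α = 0.05 → critical value z_{0.05} = 1.645.
Power = Φ(δ − 1.645) = Φ(-0.403) = 0.3434.
Type II error: β = 1 − power = 1 − 0.3434 = 0.6566.

β ≈ 0.657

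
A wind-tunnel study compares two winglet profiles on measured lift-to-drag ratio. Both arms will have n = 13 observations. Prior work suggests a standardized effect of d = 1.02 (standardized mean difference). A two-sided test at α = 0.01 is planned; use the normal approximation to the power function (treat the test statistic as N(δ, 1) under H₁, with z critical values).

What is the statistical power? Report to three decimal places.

Noncentrality parameter: δ = d·√(n/2) = 1.02 × √(13/2) = 2.6005
Two-sided α = 0.01 → critical value z_{0.005} = 2.576.
Power = Φ(δ − 2.576) + Φ(−δ − 2.576) = Φ(0.025) + Φ(-5.176) = 0.5098 + 0.0000 = 0.5098.

Power ≈ 0.510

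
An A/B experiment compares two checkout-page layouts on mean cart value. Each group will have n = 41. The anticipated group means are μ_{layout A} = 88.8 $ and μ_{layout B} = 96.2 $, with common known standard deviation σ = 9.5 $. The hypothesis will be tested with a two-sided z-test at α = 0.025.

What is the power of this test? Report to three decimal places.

Power ≈ 0.901

Standardized effect: d = |μ_{layout A} − μ_{layout B}| / σ = |88.8 − 96.2| / 9.5 = 0.7789
Noncentrality parameter: δ = d·√(n/2) = 0.7789 × √(41/2) = 3.5268
Two-sided α = 0.025 → critical value z_{0.0125} = 2.241.
Power = Φ(δ − 2.241) + Φ(−δ − 2.241) = Φ(1.285) + Φ(-5.768) = 0.9007 + 0.0000 = 0.9007.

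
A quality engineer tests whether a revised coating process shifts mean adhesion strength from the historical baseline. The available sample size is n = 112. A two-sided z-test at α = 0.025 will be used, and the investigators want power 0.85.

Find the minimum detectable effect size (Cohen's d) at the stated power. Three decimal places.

d ≈ 0.310

Need Φ(δ − 2.241) = 0.85, so δ = 2.241 + 1.036 = 3.278.
(The second rejection-region term Φ(−δ − z_{α/2}) is negligible and dropped.)
δ = d·√n ⇒ d = δ/√n = 3.278/√112 = 0.3097.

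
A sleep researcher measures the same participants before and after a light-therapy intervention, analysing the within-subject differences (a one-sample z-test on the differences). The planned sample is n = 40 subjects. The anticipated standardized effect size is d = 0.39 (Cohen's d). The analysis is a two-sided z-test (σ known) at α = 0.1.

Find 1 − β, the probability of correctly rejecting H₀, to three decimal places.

Noncentrality parameter: δ = d·√n = 0.39 × √40 = 2.4666
Two-sided α = 0.1 → critical value z_{0.05} = 1.645.
Power = Φ(δ − 1.645) + Φ(−δ − 1.645) = Φ(0.822) + Φ(-4.111) = 0.7944 + 0.0000 = 0.7944.

Power ≈ 0.794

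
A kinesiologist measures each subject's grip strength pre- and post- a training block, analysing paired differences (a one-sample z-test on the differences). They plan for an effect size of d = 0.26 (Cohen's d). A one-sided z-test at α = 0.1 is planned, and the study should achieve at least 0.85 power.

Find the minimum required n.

n = 80

Set Φ(δ − 1.282) = 0.85; then δ − 1.282 = Φ⁻¹(0.85) = 1.036, giving δ = 2.318.
δ = d·√n ⇒ n = (δ/d)² = (2.318 / 0.26)² = 79.48.
Rounding up, n = 80.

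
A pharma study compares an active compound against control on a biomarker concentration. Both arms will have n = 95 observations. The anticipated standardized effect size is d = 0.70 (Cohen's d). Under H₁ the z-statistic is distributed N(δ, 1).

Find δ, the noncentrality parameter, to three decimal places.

δ ≈ 4.824

δ = d·√(n/2) = 0.70 × √(95/2) = 4.8244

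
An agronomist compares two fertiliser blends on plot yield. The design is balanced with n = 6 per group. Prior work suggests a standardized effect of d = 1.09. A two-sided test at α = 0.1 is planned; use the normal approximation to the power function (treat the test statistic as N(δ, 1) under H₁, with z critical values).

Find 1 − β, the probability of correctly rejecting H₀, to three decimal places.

Noncentrality parameter: λ = d·√(n/2) = 1.09 × √(6/2) = 1.8879
Two-sided α = 0.1 → critical value z_{0.05} = 1.645.
Power = Φ(λ − 1.645) + Φ(−λ − 1.645) = Φ(0.243) + Φ(-3.533) = 0.5960 + 0.0002 = 0.5962.

Power ≈ 0.596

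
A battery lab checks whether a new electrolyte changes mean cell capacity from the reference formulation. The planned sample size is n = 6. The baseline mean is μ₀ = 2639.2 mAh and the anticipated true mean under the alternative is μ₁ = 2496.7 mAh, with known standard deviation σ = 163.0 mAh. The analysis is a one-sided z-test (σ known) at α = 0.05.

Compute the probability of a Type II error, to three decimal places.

β ≈ 0.310

Standardized effect: d = |μ₁ − μ₀| / σ = |2496.7 − 2639.2| / 163.0 = 0.8742
Noncentrality parameter: δ = d·√n = 0.8742 × √6 = 2.1414
Critical value for a one-sided test at α = 0.05: z_α = 1.645.
Power = Φ(δ − 1.645) = Φ(0.497) = 0.6903.
Type II error: β = 1 − power = 1 − 0.6903 = 0.3097.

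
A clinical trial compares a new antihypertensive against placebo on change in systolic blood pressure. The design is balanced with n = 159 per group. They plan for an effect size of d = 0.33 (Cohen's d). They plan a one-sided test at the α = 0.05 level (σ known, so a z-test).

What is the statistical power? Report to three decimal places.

Noncentrality parameter: δ = d·√(n/2) = 0.33 × √(159/2) = 2.9424
One-sided α = 0.05 → critical value z_{0.05} = 1.645.
Power = P(Z > 1.645 − δ) = Φ(1.298) = 0.9028.

Power ≈ 0.903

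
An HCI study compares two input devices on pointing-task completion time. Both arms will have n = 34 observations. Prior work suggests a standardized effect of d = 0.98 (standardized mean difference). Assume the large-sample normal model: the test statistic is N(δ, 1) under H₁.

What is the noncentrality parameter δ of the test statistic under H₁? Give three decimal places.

The noncentrality parameter scales effect size by the design's sample-size factor: δ = d·√(n/2) = 0.98 × √(34/2) = 4.0406

δ ≈ 4.041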